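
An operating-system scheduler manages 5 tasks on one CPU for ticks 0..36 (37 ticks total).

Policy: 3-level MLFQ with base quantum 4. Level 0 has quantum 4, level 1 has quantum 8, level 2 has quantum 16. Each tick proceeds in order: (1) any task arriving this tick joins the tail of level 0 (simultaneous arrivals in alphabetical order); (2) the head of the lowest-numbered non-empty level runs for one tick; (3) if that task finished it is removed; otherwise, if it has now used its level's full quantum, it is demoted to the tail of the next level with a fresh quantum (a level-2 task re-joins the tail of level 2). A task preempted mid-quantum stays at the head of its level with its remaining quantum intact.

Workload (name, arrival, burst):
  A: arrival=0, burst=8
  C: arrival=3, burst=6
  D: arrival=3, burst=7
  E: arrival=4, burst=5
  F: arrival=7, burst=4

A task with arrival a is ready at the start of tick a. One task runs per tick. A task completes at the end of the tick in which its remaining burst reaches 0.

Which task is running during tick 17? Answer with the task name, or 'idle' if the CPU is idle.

t=0: L0/L1/L2 = A/-/- → run A
t=1: L0/L1/L2 = A/-/- → run A
t=2: L0/L1/L2 = A/-/- → run A
t=3: L0/L1/L2 = ACD/-/- → run A
t=4: L0/L1/L2 = CDE/A/- → run C
t=5: L0/L1/L2 = CDE/A/- → run C
t=6: L0/L1/L2 = CDE/A/- → run C
t=7: L0/L1/L2 = CDEF/A/- → run C
t=8: L0/L1/L2 = DEF/AC/- → run D
t=9: L0/L1/L2 = DEF/AC/- → run D
t=10: L0/L1/L2 = DEF/AC/- → run D
t=11: L0/L1/L2 = DEF/AC/- → run D
t=12: L0/L1/L2 = EF/ACD/- → run E
t=13: L0/L1/L2 = EF/ACD/- → run E
t=14: L0/L1/L2 = EF/ACD/- → run E
t=15: L0/L1/L2 = EF/ACD/- → run E
t=16: L0/L1/L2 = F/ACDE/- → run F
t=17: L0/L1/L2 = F/ACDE/- → run F
t=18: L0/L1/L2 = F/ACDE/- → run F
t=19: L0/L1/L2 = F/ACDE/- → run F
t=20: L0/L1/L2 = -/ACDE/- → run A
t=21: L0/L1/L2 = -/ACDE/- → run A
t=22: L0/L1/L2 = -/ACDE/- → run A
t=23: L0/L1/L2 = -/ACDE/- → run A
t=24: L0/L1/L2 = -/CDE/- → run C
t=25: L0/L1/L2 = -/CDE/- → run C
t=26: L0/L1/L2 = -/DE/- → run D
t=27: L0/L1/L2 = -/DE/- → run D
t=28: L0/L1/L2 = -/DE/- → run D
t=29: L0/L1/L2 = -/E/- → run E
t=30: (idle)
t=31: (idle)
t=32: (idle)
t=33: (idle)
t=34: (idle)
t=35: (idle)
t=36: (idle)

running at tick 17 = F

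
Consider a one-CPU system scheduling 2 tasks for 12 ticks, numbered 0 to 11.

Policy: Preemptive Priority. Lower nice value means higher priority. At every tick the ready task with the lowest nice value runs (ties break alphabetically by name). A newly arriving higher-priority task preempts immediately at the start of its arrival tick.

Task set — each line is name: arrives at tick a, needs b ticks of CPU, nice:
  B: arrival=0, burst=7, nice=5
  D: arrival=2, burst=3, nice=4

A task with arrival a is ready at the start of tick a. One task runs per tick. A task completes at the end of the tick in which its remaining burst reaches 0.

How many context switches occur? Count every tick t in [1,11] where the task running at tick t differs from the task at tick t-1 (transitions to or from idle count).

t=0: ready={B} → run B
t=1: ready={B} → run B
t=2: ready={B,D} → run D
t=3: ready={B,D} → run D
t=4: ready={B,D} → run D
t=5: ready={B} → run B
t=6: ready={B} → run B
t=7: ready={B} → run B
t=8: ready={B} → run B
t=9: ready={B} → run B
t=10: (idle)
t=11: (idle)

context switches = 3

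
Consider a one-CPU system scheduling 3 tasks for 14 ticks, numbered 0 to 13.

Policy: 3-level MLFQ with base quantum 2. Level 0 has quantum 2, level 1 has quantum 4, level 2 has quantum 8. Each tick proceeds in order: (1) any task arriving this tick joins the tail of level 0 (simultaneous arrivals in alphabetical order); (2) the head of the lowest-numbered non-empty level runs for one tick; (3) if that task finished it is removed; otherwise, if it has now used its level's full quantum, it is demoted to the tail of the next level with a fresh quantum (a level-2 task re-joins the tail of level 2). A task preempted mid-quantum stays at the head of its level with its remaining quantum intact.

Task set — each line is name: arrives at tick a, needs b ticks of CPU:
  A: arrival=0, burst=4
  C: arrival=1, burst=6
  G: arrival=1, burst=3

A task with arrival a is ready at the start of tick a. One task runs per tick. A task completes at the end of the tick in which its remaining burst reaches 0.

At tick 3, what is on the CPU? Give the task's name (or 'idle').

t=0: L0/L1/L2 = A/-/- → run A
t=1: L0/L1/L2 = ACG/-/- → run A
t=2: L0/L1/L2 = CG/A/- → run C
t=3: L0/L1/L2 = CG/A/- → run C
t=4: L0/L1/L2 = G/AC/- → run G
t=5: L0/L1/L2 = G/AC/- → run G
t=6: L0/L1/L2 = -/ACG/- → run A
t=7: L0/L1/L2 = -/ACG/- → run A
t=8: L0/L1/L2 = -/CG/- → run C
t=9: L0/L1/L2 = -/CG/- → run C
t=10: L0/L1/L2 = -/CG/- → run C
t=11: L0/L1/L2 = -/CG/- → run C
t=12: L0/L1/L2 = -/G/- → run G
t=13: (idle)

running at tick 3 = C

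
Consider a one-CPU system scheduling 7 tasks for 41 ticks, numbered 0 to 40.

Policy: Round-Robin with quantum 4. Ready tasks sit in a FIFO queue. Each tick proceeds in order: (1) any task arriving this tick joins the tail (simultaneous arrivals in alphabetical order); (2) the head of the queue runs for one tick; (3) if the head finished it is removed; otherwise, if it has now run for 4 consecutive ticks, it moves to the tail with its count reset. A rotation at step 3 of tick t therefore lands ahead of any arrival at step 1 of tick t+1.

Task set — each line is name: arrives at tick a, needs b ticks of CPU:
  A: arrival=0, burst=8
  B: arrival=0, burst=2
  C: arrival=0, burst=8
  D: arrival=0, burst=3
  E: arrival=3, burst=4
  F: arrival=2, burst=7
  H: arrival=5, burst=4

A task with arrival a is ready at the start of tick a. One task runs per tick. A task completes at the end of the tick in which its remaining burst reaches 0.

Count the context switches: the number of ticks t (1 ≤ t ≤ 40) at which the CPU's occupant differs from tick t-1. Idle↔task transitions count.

context switches = 10

t=0: queue=[A,B,C,D] q_used=0 → run A
t=1: queue=[A,B,C,D] q_used=1 → run A
t=2: queue=[A,B,C,D,F] q_used=2 → run A
t=3: queue=[A,B,C,D,F,E] q_used=3 → run A
t=4: queue=[B,C,D,F,E,A] q_used=0 → run B
t=5: queue=[B,C,D,F,E,A,H] q_used=1 → run B
t=6: queue=[C,D,F,E,A,H] q_used=0 → run C
t=7: queue=[C,D,F,E,A,H] q_used=1 → run C
t=8: queue=[C,D,F,E,A,H] q_used=2 → run C
t=9: queue=[C,D,F,E,A,H] q_used=3 → run C
t=10: queue=[D,F,E,A,H,C] q_used=0 → run D
t=11: queue=[D,F,E,A,H,C] q_used=1 → run D
t=12: queue=[D,F,E,A,H,C] q_used=2 → run D
t=13: queue=[F,E,A,H,C] q_used=0 → run F
t=14: queue=[F,E,A,H,C] q_used=1 → run F
t=15: queue=[F,E,A,H,C] q_used=2 → run F
t=16: queue=[F,E,A,H,C] q_used=3 → run F
t=17: queue=[E,A,H,C,F] q_used=0 → run E
t=18: queue=[E,A,H,C,F] q_used=1 → run E
t=19: queue=[E,A,H,C,F] q_used=2 → run E
t=20: queue=[E,A,H,C,F] q_used=3 → run E
t=21: queue=[A,H,C,F] q_used=0 → run A
t=22: queue=[A,H,C,F] q_used=1 → run A
t=23: queue=[A,H,C,F] q_used=2 → run A
t=24: queue=[A,H,C,F] q_used=3 → run A
t=25: queue=[H,C,F] q_used=0 → run H
t=26: queue=[H,C,F] q_used=1 → run H
t=27: queue=[H,C,F] q_used=2 → run H
t=28: queue=[H,C,F] q_used=3 → run H
t=29: queue=[C,F] q_used=0 → run C
t=30: queue=[C,F] q_used=1 → run C
t=31: queue=[C,F] q_used=2 → run C
t=32: queue=[C,F] q_used=3 → run C
t=33: queue=[F] q_used=0 → run F
t=34: queue=[F] q_used=1 → run F
t=35: queue=[F] q_used=2 → run F
t=36: (idle)
t=37: (idle)
t=38: (idle)
t=39: (idle)
t=40: (idle)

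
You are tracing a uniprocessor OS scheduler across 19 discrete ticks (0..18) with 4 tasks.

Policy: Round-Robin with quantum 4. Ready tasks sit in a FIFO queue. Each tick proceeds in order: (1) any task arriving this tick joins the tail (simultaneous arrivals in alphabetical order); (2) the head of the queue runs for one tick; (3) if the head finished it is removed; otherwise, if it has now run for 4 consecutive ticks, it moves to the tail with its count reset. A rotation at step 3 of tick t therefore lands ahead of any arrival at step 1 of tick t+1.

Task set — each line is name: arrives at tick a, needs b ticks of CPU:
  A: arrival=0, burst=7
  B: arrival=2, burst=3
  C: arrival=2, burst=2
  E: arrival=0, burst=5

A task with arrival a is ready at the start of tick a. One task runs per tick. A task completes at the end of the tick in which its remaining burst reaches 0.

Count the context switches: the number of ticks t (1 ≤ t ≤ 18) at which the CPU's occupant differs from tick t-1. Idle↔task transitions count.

t=0: queue=[A,E] q_used=0 → run A
t=1: queue=[A,E] q_used=1 → run A
t=2: queue=[A,E,B,C] q_used=2 → run A
t=3: queue=[A,E,B,C] q_used=3 → run A
t=4: queue=[E,B,C,A] q_used=0 → run E
t=5: queue=[E,B,C,A] q_used=1 → run E
t=6: queue=[E,B,C,A] q_used=2 → run E
t=7: queue=[E,B,C,A] q_used=3 → run E
t=8: queue=[B,C,A,E] q_used=0 → run B
t=9: queue=[B,C,A,E] q_used=1 → run B
t=10: queue=[B,C,A,E] q_used=2 → run B
t=11: queue=[C,A,E] q_used=0 → run C
t=12: queue=[C,A,E] q_used=1 → run C
t=13: queue=[A,E] q_used=0 → run A
t=14: queue=[A,E] q_used=1 → run A
t=15: queue=[A,E] q_used=2 → run A
t=16: queue=[E] q_used=0 → run E
t=17: (idle)
t=18: (idle)

context switches = 6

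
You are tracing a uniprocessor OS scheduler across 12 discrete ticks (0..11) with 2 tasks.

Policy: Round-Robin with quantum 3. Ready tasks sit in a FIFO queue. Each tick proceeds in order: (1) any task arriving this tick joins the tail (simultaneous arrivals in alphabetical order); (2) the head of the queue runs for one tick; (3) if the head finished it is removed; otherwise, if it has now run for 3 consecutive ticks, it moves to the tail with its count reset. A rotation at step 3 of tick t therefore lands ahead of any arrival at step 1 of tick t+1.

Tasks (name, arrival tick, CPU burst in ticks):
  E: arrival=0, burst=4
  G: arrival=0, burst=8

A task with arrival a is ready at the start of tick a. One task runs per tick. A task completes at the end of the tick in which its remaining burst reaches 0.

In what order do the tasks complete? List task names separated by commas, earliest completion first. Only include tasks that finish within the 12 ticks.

completion order = E, G

t=0: queue=[E,G] q_used=0 → run E
t=1: queue=[E,G] q_used=1 → run E
t=2: queue=[E,G] q_used=2 → run E
t=3: queue=[G,E] q_used=0 → run G
t=4: queue=[G,E] q_used=1 → run G
t=5: queue=[G,E] q_used=2 → run G
t=6: queue=[E,G] q_used=0 → run E
t=7: queue=[G] q_used=0 → run G
t=8: queue=[G] q_used=1 → run G
t=9: queue=[G] q_used=2 → run G
t=10: queue=[G] q_used=0 → run G
t=11: queue=[G] q_used=1 → run G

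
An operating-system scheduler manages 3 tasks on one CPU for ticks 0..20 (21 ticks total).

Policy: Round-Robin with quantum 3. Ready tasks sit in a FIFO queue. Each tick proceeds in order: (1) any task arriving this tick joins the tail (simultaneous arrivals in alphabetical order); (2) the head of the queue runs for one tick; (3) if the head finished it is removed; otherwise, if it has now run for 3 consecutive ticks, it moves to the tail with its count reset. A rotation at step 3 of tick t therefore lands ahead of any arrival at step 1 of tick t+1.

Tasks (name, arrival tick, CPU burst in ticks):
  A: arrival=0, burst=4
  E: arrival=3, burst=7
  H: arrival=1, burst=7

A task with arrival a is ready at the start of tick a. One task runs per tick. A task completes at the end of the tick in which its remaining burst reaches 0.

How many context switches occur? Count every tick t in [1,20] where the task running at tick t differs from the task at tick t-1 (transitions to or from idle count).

context switches = 8

t=0: queue=[A] q_used=0 → run A
t=1: queue=[A,H] q_used=1 → run A
t=2: queue=[A,H] q_used=2 → run A
t=3: queue=[H,A,E] q_used=0 → run H
t=4: queue=[H,A,E] q_used=1 → run H
t=5: queue=[H,A,E] q_used=2 → run H
t=6: queue=[A,E,H] q_used=0 → run A
t=7: queue=[E,H] q_used=0 → run E
t=8: queue=[E,H] q_used=1 → run E
t=9: queue=[E,H] q_used=2 → run E
t=10: queue=[H,E] q_used=0 → run H
t=11: queue=[H,E] q_used=1 → run H
t=12: queue=[H,E] q_used=2 → run H
t=13: queue=[E,H] q_used=0 → run E
t=14: queue=[E,H] q_used=1 → run E
t=15: queue=[E,H] q_used=2 → run E
t=16: queue=[H,E] q_used=0 → run H
t=17: queue=[E] q_used=0 → run E
t=18: (idle)
t=19: (idle)
t=20: (idle)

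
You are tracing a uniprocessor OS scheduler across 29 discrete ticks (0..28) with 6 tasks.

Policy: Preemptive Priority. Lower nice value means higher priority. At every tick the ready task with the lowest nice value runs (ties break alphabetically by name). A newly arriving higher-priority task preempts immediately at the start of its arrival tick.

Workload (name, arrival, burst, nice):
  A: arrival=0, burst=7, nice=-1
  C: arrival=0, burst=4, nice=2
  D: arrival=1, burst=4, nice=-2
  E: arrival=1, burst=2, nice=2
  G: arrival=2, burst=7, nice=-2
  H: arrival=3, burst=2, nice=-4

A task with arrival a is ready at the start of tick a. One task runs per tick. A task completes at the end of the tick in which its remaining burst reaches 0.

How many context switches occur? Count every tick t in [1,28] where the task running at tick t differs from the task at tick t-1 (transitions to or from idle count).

context switches = 8

t=0: ready={A,C} → run A
t=1: ready={A,C,D,E} → run D
t=2: ready={A,C,D,E,G} → run D
t=3: ready={A,C,D,E,G,H} → run H
t=4: ready={A,C,D,E,G,H} → run H
t=5: ready={A,C,D,E,G} → run D
t=6: ready={A,C,D,E,G} → run D
t=7: ready={A,C,E,G} → run G
t=8: ready={A,C,E,G} → run G
t=9: ready={A,C,E,G} → run G
t=10: ready={A,C,E,G} → run G
t=11: ready={A,C,E,G} → run G
t=12: ready={A,C,E,G} → run G
t=13: ready={A,C,E,G} → run G
t=14: ready={A,C,E} → run A
t=15: ready={A,C,E} → run A
t=16: ready={A,C,E} → run A
t=17: ready={A,C,E} → run A
t=18: ready={A,C,E} → run A
t=19: ready={A,C,E} → run A
t=20: ready={C,E} → run C
t=21: ready={C,E} → run C
t=22: ready={C,E} → run C
t=23: ready={C,E} → run C
t=24: ready={E} → run E
t=25: ready={E} → run E
t=26: (idle)
t=27: (idle)
t=28: (idle)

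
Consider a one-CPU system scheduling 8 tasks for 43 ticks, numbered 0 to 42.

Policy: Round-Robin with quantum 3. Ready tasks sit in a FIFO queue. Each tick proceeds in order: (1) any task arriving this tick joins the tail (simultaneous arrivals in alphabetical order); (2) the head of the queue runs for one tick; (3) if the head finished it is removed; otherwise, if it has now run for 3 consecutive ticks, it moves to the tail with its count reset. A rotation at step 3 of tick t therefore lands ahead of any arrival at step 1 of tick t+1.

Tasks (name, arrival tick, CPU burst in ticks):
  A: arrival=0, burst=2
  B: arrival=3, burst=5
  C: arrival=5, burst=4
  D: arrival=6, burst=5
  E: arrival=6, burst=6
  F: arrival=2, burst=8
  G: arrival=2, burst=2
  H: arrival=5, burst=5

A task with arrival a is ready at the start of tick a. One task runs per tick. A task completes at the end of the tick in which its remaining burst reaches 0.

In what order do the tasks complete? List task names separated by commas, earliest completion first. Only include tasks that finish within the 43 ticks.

t=0: queue=[A] q_used=0 → run A
t=1: queue=[A] q_used=1 → run A
t=2: queue=[F,G] q_used=0 → run F
t=3: queue=[F,G,B] q_used=1 → run F
t=4: queue=[F,G,B] q_used=2 → run F
t=5: queue=[G,B,F,C,H] q_used=0 → run G
t=6: queue=[G,B,F,C,H,D,E] q_used=1 → run G
t=7: queue=[B,F,C,H,D,E] q_used=0 → run B
t=8: queue=[B,F,C,H,D,E] q_used=1 → run B
t=9: queue=[B,F,C,H,D,E] q_used=2 → run B
t=10: queue=[F,C,H,D,E,B] q_used=0 → run F
t=11: queue=[F,C,H,D,E,B] q_used=1 → run F
t=12: queue=[F,C,H,D,E,B] q_used=2 → run F
t=13: queue=[C,H,D,E,B,F] q_used=0 → run C
t=14: queue=[C,H,D,E,B,F] q_used=1 → run C
t=15: queue=[C,H,D,E,B,F] q_used=2 → run C
t=16: queue=[H,D,E,B,F,C] q_used=0 → run H
t=17: queue=[H,D,E,B,F,C] q_used=1 → run H
t=18: queue=[H,D,E,B,F,C] q_used=2 → run H
t=19: queue=[D,E,B,F,C,H] q_used=0 → run D
t=20: queue=[D,E,B,F,C,H] q_used=1 → run D
t=21: queue=[D,E,B,F,C,H] q_used=2 → run D
t=22: queue=[E,B,F,C,H,D] q_used=0 → run E
t=23: queue=[E,B,F,C,H,D] q_used=1 → run E
t=24: queue=[E,B,F,C,H,D] q_used=2 → run E
t=25: queue=[B,F,C,H,D,E] q_used=0 → run B
t=26: queue=[B,F,C,H,D,E] q_used=1 → run B
t=27: queue=[F,C,H,D,E] q_used=0 → run F
t=28: queue=[F,C,H,D,E] q_used=1 → run F
t=29: queue=[C,H,D,E] q_used=0 → run C
t=30: queue=[H,D,E] q_used=0 → run H
t=31: queue=[H,D,E] q_used=1 → run H
t=32: queue=[D,E] q_used=0 → run D
t=33: queue=[D,E] q_used=1 → run D
t=34: queue=[E] q_used=0 → run E
t=35: queue=[E] q_used=1 → run E
t=36: queue=[E] q_used=2 → run E
t=37: (idle)
t=38: (idle)
t=39: (idle)
t=40: (idle)
t=41: (idle)
t=42: (idle)

completion order = A, G, B, F, C, H, D, E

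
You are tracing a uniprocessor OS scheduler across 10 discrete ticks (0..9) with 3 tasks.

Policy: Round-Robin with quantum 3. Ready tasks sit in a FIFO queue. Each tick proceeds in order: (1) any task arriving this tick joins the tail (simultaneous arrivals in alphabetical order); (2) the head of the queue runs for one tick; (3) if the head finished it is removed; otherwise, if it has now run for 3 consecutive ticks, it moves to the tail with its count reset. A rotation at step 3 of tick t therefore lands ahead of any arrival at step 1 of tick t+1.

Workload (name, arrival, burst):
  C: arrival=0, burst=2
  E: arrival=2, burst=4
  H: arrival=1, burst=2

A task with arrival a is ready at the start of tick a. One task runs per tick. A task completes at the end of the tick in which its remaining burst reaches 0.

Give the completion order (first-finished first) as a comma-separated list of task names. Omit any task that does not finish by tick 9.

t=0: queue=[C] q_used=0 → run C
t=1: queue=[C,H] q_used=1 → run C
t=2: queue=[H,E] q_used=0 → run H
t=3: queue=[H,E] q_used=1 → run H
t=4: queue=[E] q_used=0 → run E
t=5: queue=[E] q_used=1 → run E
t=6: queue=[E] q_used=2 → run E
t=7: queue=[E] q_used=0 → run E
t=8: (idle)
t=9: (idle)

completion order = C, H, E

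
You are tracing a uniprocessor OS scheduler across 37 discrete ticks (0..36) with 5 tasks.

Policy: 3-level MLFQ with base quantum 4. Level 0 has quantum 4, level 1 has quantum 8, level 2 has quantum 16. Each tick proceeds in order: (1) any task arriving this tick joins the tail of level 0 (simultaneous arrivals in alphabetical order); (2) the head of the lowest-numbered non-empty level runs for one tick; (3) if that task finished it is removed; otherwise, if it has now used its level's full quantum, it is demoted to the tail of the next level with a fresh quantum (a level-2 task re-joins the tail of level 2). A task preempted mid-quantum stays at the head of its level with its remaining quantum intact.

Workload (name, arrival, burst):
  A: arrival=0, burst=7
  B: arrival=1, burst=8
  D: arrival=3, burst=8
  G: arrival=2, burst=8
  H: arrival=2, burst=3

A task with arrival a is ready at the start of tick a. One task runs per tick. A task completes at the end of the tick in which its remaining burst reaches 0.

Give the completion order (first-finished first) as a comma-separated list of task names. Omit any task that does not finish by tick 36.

t=0: L0/L1/L2 = A/-/- → run A
t=1: L0/L1/L2 = AB/-/- → run A
t=2: L0/L1/L2 = ABGH/-/- → run A
t=3: L0/L1/L2 = ABGHD/-/- → run A
t=4: L0/L1/L2 = BGHD/A/- → run B
t=5: L0/L1/L2 = BGHD/A/- → run B
t=6: L0/L1/L2 = BGHD/A/- → run B
t=7: L0/L1/L2 = BGHD/A/- → run B
t=8: L0/L1/L2 = GHD/AB/- → run G
t=9: L0/L1/L2 = GHD/AB/- → run G
t=10: L0/L1/L2 = GHD/AB/- → run G
t=11: L0/L1/L2 = GHD/AB/- → run G
t=12: L0/L1/L2 = HD/ABG/- → run H
t=13: L0/L1/L2 = HD/ABG/- → run H
t=14: L0/L1/L2 = HD/ABG/- → run H
t=15: L0/L1/L2 = D/ABG/- → run D
t=16: L0/L1/L2 = D/ABG/- → run D
t=17: L0/L1/L2 = D/ABG/- → run D
t=18: L0/L1/L2 = D/ABG/- → run D
t=19: L0/L1/L2 = -/ABGD/- → run A
t=20: L0/L1/L2 = -/ABGD/- → run A
t=21: L0/L1/L2 = -/ABGD/- → run A
t=22: L0/L1/L2 = -/BGD/- → run B
t=23: L0/L1/L2 = -/BGD/- → run B
t=24: L0/L1/L2 = -/BGD/- → run B
t=25: L0/L1/L2 = -/BGD/- → run B
t=26: L0/L1/L2 = -/GD/- → run G
t=27: L0/L1/L2 = -/GD/- → run G
t=28: L0/L1/L2 = -/GD/- → run G
t=29: L0/L1/L2 = -/GD/- → run G
t=30: L0/L1/L2 = -/D/- → run D
t=31: L0/L1/L2 = -/D/- → run D
t=32: L0/L1/L2 = -/D/- → run D
t=33: L0/L1/L2 = -/D/- → run D
t=34: (idle)
t=35: (idle)
t=36: (idle)

completion order = H, A, B, G, D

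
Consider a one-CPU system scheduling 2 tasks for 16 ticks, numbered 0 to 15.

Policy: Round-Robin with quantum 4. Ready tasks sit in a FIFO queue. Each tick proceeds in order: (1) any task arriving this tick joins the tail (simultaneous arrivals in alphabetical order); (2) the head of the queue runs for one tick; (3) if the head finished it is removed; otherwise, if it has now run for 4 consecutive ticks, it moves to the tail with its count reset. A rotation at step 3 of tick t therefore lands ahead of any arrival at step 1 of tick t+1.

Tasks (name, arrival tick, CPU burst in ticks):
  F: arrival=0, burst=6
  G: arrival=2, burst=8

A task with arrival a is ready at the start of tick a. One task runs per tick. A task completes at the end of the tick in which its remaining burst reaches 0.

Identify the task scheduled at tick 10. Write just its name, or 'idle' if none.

t=0: queue=[F] q_used=0 → run F
t=1: queue=[F] q_used=1 → run F
t=2: queue=[F,G] q_used=2 → run F
t=3: queue=[F,G] q_used=3 → run F
t=4: queue=[G,F] q_used=0 → run G
t=5: queue=[G,F] q_used=1 → run G
t=6: queue=[G,F] q_used=2 → run G
t=7: queue=[G,F] q_used=3 → run G
t=8: queue=[F,G] q_used=0 → run F
t=9: queue=[F,G] q_used=1 → run F
t=10: queue=[G] q_used=0 → run G
t=11: queue=[G] q_used=1 → run G
t=12: queue=[G] q_used=2 → run G
t=13: queue=[G] q_used=3 → run G
t=14: (idle)
t=15: (idle)

running at tick 10 = G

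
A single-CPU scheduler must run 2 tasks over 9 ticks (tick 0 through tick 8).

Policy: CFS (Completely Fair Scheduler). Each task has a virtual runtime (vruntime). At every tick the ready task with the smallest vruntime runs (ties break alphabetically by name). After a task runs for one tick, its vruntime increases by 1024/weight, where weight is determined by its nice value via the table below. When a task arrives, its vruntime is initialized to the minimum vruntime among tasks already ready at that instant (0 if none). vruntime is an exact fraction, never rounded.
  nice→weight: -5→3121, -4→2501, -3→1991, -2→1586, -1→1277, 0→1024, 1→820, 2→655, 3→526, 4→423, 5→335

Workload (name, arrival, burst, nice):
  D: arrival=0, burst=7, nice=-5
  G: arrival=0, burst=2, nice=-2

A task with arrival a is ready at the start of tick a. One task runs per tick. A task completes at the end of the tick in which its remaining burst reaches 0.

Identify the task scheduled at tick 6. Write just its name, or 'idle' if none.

t=0: vr[D=0 G=0] → run D
t=1: vr[D=1024/3121 G=0] → run G
t=2: vr[D=1024/3121 G=512/793] → run D
t=3: vr[D=2048/3121 G=512/793] → run G
t=4: vr[D=2048/3121] → run D
t=5: vr[D=3072/3121] → run D
t=6: vr[D=4096/3121] → run D
t=7: vr[D=5120/3121] → run D
t=8: vr[D=6144/3121] → run D

running at tick 6 = D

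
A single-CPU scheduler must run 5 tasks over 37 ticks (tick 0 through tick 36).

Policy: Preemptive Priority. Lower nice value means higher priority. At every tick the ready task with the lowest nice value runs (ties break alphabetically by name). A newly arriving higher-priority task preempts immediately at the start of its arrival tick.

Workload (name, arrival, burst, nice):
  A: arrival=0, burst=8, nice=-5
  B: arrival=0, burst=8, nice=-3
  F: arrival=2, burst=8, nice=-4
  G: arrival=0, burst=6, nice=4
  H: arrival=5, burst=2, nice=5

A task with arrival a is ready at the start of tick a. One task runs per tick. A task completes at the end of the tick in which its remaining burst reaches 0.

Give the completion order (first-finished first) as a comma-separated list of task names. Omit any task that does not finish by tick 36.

t=0: ready={A,B,G} → run A
t=1: ready={A,B,G} → run A
t=2: ready={A,B,F,G} → run A
t=3: ready={A,B,F,G} → run A
t=4: ready={A,B,F,G} → run A
t=5: ready={A,B,F,G,H} → run A
t=6: ready={A,B,F,G,H} → run A
t=7: ready={A,B,F,G,H} → run A
t=8: ready={B,F,G,H} → run F
t=9: ready={B,F,G,H} → run F
t=10: ready={B,F,G,H} → run F
t=11: ready={B,F,G,H} → run F
t=12: ready={B,F,G,H} → run F
t=13: ready={B,F,G,H} → run F
t=14: ready={B,F,G,H} → run F
t=15: ready={B,F,G,H} → run F
t=16: ready={B,G,H} → run B
t=17: ready={B,G,H} → run B
t=18: ready={B,G,H} → run B
t=19: ready={B,G,H} → run B
t=20: ready={B,G,H} → run B
t=21: ready={B,G,H} → run B
t=22: ready={B,G,H} → run B
t=23: ready={B,G,H} → run B
t=24: ready={G,H} → run G
t=25: ready={G,H} → run G
t=26: ready={G,H} → run G
t=27: ready={G,H} → run G
t=28: ready={G,H} → run G
t=29: ready={G,H} → run G
t=30: ready={H} → run H
t=31: ready={H} → run H
t=32: (idle)
t=33: (idle)
t=34: (idle)
t=35: (idle)
t=36: (idle)

completion order = A, F, B, G, H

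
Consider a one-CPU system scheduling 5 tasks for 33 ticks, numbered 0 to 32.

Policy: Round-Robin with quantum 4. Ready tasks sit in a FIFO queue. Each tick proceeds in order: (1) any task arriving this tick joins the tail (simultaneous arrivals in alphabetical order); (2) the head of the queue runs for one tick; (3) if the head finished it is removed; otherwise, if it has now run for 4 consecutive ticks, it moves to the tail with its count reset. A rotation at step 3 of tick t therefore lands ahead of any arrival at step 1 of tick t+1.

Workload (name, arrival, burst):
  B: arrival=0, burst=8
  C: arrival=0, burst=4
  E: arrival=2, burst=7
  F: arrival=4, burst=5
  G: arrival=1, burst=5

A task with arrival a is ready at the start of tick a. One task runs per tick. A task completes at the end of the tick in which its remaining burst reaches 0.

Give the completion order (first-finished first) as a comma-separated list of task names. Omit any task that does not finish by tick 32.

completion order = C, B, G, E, F

t=0: queue=[B,C] q_used=0 → run B
t=1: queue=[B,C,G] q_used=1 → run B
t=2: queue=[B,C,G,E] q_used=2 → run B
t=3: queue=[B,C,G,E] q_used=3 → run B
t=4: queue=[C,G,E,B,F] q_used=0 → run C
t=5: queue=[C,G,E,B,F] q_used=1 → run C
t=6: queue=[C,G,E,B,F] q_used=2 → run C
t=7: queue=[C,G,E,B,F] q_used=3 → run C
t=8: queue=[G,E,B,F] q_used=0 → run G
t=9: queue=[G,E,B,F] q_used=1 → run G
t=10: queue=[G,E,B,F] q_used=2 → run G
t=11: queue=[G,E,B,F] q_used=3 → run G
t=12: queue=[E,B,F,G] q_used=0 → run E
t=13: queue=[E,B,F,G] q_used=1 → run E
t=14: queue=[E,B,F,G] q_used=2 → run E
t=15: queue=[E,B,F,G] q_used=3 → run E
t=16: queue=[B,F,G,E] q_used=0 → run B
t=17: queue=[B,F,G,E] q_used=1 → run B
t=18: queue=[B,F,G,E] q_used=2 → run B
t=19: queue=[B,F,G,E] q_used=3 → run B
t=20: queue=[F,G,E] q_used=0 → run F
t=21: queue=[F,G,E] q_used=1 → run F
t=22: queue=[F,G,E] q_used=2 → run F
t=23: queue=[F,G,E] q_used=3 → run F
t=24: queue=[G,E,F] q_used=0 → run G
t=25: queue=[E,F] q_used=0 → run E
t=26: queue=[E,F] q_used=1 → run E
t=27: queue=[E,F] q_used=2 → run E
t=28: queue=[F] q_used=0 → run F
t=29: (idle)
t=30: (idle)
t=31: (idle)
t=32: (idle)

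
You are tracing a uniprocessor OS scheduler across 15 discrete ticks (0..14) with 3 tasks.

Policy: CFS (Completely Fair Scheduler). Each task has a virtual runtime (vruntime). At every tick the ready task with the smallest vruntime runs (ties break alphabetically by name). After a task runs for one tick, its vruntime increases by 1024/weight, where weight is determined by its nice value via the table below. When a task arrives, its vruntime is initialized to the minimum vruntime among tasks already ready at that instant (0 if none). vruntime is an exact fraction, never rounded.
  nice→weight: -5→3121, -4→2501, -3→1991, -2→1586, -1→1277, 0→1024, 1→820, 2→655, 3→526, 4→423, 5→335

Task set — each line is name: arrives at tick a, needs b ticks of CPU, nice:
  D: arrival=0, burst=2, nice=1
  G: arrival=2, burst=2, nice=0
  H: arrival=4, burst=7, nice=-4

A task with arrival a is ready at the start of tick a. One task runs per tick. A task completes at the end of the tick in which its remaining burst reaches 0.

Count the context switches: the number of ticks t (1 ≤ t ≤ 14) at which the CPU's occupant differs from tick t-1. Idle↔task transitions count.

t=0: vr[D=0] → run D
t=1: vr[D=256/205] → run D
t=2: vr[G=0] → run G
t=3: vr[G=1] → run G
t=4: vr[H=0] → run H
t=5: vr[H=1024/2501] → run H
t=6: vr[H=2048/2501] → run H
t=7: vr[H=3072/2501] → run H
t=8: vr[H=4096/2501] → run H
t=9: vr[H=5120/2501] → run H
t=10: vr[H=6144/2501] → run H
t=11: (idle)
t=12: (idle)
t=13: (idle)
t=14: (idle)

context switches = 3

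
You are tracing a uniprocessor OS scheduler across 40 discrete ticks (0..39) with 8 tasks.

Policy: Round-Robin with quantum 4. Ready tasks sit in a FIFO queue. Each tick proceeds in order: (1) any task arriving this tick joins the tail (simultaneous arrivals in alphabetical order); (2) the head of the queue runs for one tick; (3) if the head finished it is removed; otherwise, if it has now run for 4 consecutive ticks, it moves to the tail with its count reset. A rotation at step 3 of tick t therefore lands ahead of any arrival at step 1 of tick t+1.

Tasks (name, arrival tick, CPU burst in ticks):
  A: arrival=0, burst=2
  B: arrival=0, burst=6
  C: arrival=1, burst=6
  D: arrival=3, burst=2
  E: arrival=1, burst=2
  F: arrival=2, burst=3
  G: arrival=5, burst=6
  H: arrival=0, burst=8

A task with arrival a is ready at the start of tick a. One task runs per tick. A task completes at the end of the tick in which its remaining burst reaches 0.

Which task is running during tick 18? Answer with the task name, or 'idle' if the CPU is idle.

running at tick 18 = F

t=0: queue=[A,B,H] q_used=0 → run A
t=1: queue=[A,B,H,C,E] q_used=1 → run A
t=2: queue=[B,H,C,E,F] q_used=0 → run B
t=3: queue=[B,H,C,E,F,D] q_used=1 → run B
t=4: queue=[B,H,C,E,F,D] q_used=2 → run B
t=5: queue=[B,H,C,E,F,D,G] q_used=3 → run B
t=6: queue=[H,C,E,F,D,G,B] q_used=0 → run H
t=7: queue=[H,C,E,F,D,G,B] q_used=1 → run H
t=8: queue=[H,C,E,F,D,G,B] q_used=2 → run H
t=9: queue=[H,C,E,F,D,G,B] q_used=3 → run H
t=10: queue=[C,E,F,D,G,B,H] q_used=0 → run C
t=11: queue=[C,E,F,D,G,B,H] q_used=1 → run C
t=12: queue=[C,E,F,D,G,B,H] q_used=2 → run C
t=13: queue=[C,E,F,D,G,B,H] q_used=3 → run C
t=14: queue=[E,F,D,G,B,H,C] q_used=0 → run E
t=15: queue=[E,F,D,G,B,H,C] q_used=1 → run E
t=16: queue=[F,D,G,B,H,C] q_used=0 → run F
t=17: queue=[F,D,G,B,H,C] q_used=1 → run F
t=18: queue=[F,D,G,B,H,C] q_used=2 → run F
t=19: queue=[D,G,B,H,C] q_used=0 → run D
t=20: queue=[D,G,B,H,C] q_used=1 → run D
t=21: queue=[G,B,H,C] q_used=0 → run G
t=22: queue=[G,B,H,C] q_used=1 → run G
t=23: queue=[G,B,H,C] q_used=2 → run G
t=24: queue=[G,B,H,C] q_used=3 → run G
t=25: queue=[B,H,C,G] q_used=0 → run B
t=26: queue=[B,H,C,G] q_used=1 → run B
t=27: queue=[H,C,G] q_used=0 → run H
t=28: queue=[H,C,G] q_used=1 → run H
t=29: queue=[H,C,G] q_used=2 → run H
t=30: queue=[H,C,G] q_used=3 → run H
t=31: queue=[C,G] q_used=0 → run C
t=32: queue=[C,G] q_used=1 → run C
t=33: queue=[G] q_used=0 → run G
t=34: queue=[G] q_used=1 → run G
t=35: (idle)
t=36: (idle)
t=37: (idle)
t=38: (idle)
t=39: (idle)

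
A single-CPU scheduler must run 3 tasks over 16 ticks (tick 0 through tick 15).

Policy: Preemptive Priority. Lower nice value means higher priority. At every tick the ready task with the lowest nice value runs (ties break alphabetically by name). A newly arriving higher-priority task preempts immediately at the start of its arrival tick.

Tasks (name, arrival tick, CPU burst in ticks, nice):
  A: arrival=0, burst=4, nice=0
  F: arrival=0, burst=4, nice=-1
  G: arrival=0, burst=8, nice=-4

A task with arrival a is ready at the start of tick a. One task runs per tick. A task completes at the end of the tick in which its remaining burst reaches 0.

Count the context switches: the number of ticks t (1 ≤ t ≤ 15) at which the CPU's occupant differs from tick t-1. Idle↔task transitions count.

context switches = 2

t=0: ready={A,F,G} → run G
t=1: ready={A,F,G} → run G
t=2: ready={A,F,G} → run G
t=3: ready={A,F,G} → run G
t=4: ready={A,F,G} → run G
t=5: ready={A,F,G} → run G
t=6: ready={A,F,G} → run G
t=7: ready={A,F,G} → run G
t=8: ready={A,F} → run F
t=9: ready={A,F} → run F
t=10: ready={A,F} → run F
t=11: ready={A,F} → run F
t=12: ready={A} → run A
t=13: ready={A} → run A
t=14: ready={A} → run A
t=15: ready={A} → run A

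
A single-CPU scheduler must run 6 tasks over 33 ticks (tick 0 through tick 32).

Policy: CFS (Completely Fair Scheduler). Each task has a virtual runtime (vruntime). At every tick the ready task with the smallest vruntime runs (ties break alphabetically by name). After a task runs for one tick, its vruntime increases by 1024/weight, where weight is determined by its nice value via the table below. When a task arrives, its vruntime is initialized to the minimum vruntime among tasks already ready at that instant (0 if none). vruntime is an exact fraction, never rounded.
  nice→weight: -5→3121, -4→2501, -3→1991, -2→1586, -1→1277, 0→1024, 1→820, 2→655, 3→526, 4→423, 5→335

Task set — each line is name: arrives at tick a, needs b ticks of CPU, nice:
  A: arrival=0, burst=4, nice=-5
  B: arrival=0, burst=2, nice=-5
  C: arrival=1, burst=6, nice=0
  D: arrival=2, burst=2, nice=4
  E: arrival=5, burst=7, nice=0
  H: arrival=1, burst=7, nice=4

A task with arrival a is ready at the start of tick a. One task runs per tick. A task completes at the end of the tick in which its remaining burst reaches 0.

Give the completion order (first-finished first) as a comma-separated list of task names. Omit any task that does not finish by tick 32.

completion order = B, A, D, C, E, H

t=0: vr[A=0 B=0] → run A
t=1: vr[A=1024/3121 B=0 C=0 H=0] → run B
t=2: vr[A=1024/3121 B=1024/3121 C=0 D=0 H=0] → run C
t=3: vr[A=1024/3121 B=1024/3121 C=1 D=0 H=0] → run D
t=4: vr[A=1024/3121 B=1024/3121 C=1 D=1024/423 H=0] → run H
t=5: vr[A=1024/3121 B=1024/3121 C=1 D=1024/423 E=1024/3121 H=1024/423] → run A
t=6: vr[A=2048/3121 B=1024/3121 C=1 D=1024/423 E=1024/3121 H=1024/423] → run B
t=7: vr[A=2048/3121 C=1 D=1024/423 E=1024/3121 H=1024/423] → run E
t=8: vr[A=2048/3121 C=1 D=1024/423 E=4145/3121 H=1024/423] → run A
t=9: vr[A=3072/3121 C=1 D=1024/423 E=4145/3121 H=1024/423] → run A
t=10: vr[C=1 D=1024/423 E=4145/3121 H=1024/423] → run C
t=11: vr[C=2 D=1024/423 E=4145/3121 H=1024/423] → run E
t=12: vr[C=2 D=1024/423 E=7266/3121 H=1024/423] → run C
t=13: vr[C=3 D=1024/423 E=7266/3121 H=1024/423] → run E
t=14: vr[C=3 D=1024/423 E=10387/3121 H=1024/423] → run D
t=15: vr[C=3 E=10387/3121 H=1024/423] → run H
t=16: vr[C=3 E=10387/3121 H=2048/423] → run C
t=17: vr[C=4 E=10387/3121 H=2048/423] → run E
t=18: vr[C=4 E=13508/3121 H=2048/423] → run C
t=19: vr[C=5 E=13508/3121 H=2048/423] → run E
t=20: vr[C=5 E=16629/3121 H=2048/423] → run H
t=21: vr[C=5 E=16629/3121 H=1024/141] → run C
t=22: vr[E=16629/3121 H=1024/141] → run E
t=23: vr[E=19750/3121 H=1024/141] → run E
t=24: vr[H=1024/141] → run H
t=25: vr[H=4096/423] → run H
t=26: vr[H=5120/423] → run H
t=27: vr[H=2048/141] → run H
t=28: (idle)
t=29: (idle)
t=30: (idle)
t=31: (idle)
t=32: (idle)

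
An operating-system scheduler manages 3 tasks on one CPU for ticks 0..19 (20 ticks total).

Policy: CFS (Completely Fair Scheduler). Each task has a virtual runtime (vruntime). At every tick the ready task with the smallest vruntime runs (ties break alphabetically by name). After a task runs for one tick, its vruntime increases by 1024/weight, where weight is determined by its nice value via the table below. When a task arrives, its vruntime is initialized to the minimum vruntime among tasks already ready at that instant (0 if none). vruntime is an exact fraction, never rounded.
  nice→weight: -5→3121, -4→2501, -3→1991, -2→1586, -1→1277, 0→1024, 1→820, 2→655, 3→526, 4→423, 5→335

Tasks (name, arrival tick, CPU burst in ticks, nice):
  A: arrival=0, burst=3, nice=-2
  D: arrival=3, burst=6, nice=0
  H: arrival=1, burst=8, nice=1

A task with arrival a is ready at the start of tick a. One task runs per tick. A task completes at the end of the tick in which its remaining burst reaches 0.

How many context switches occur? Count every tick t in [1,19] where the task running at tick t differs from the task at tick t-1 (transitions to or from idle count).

t=0: vr[A=0] → run A
t=1: vr[A=512/793 H=512/793] → run A
t=2: vr[A=1024/793 H=512/793] → run H
t=3: vr[A=1024/793 D=1024/793 H=307968/162565] → run A
t=4: vr[D=1024/793 H=307968/162565] → run D
t=5: vr[D=1817/793 H=307968/162565] → run H
t=6: vr[D=1817/793 H=510976/162565] → run D
t=7: vr[D=2610/793 H=510976/162565] → run H
t=8: vr[D=2610/793 H=713984/162565] → run D
t=9: vr[D=3403/793 H=713984/162565] → run D
t=10: vr[D=4196/793 H=713984/162565] → run H
t=11: vr[D=4196/793 H=916992/162565] → run D
t=12: vr[D=4989/793 H=916992/162565] → run H
t=13: vr[D=4989/793 H=224000/32513] → run D
t=14: vr[H=224000/32513] → run H
t=15: vr[H=1323008/162565] → run H
t=16: vr[H=1526016/162565] → run H
t=17: (idle)
t=18: (idle)
t=19: (idle)

context switches = 13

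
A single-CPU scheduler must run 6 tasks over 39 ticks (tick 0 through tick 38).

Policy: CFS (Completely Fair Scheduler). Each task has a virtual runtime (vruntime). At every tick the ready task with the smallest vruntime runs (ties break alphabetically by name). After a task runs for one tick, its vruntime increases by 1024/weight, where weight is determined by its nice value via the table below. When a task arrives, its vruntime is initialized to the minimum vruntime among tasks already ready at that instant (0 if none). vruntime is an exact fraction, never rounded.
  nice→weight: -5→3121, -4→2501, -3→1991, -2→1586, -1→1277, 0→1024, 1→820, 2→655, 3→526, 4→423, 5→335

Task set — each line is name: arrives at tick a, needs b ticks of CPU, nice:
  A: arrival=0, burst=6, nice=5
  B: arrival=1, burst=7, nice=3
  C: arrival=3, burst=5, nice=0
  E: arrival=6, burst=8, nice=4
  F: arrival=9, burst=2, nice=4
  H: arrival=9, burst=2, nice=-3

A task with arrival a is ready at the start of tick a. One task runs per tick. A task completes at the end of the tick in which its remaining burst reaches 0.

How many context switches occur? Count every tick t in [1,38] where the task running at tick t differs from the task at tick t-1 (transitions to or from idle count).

t=0: vr[A=0] → run A
t=1: vr[A=1024/335 B=1024/335] → run A
t=2: vr[A=2048/335 B=1024/335] → run B
t=3: vr[A=2048/335 B=440832/88105 C=440832/88105] → run B
t=4: vr[A=2048/335 B=612352/88105 C=440832/88105] → run C
t=5: vr[A=2048/335 B=612352/88105 C=528937/88105] → run C
t=6: vr[A=2048/335 B=612352/88105 C=617042/88105 E=2048/335] → run A
t=7: vr[A=3072/335 B=612352/88105 C=617042/88105 E=2048/335] → run E
t=8: vr[A=3072/335 B=612352/88105 C=617042/88105 E=1209344/141705] → run B
t=9: vr[A=3072/335 B=783872/88105 C=617042/88105 E=1209344/141705 F=617042/88105 H=617042/88105] → run C
t=10: vr[A=3072/335 B=783872/88105 C=705147/88105 E=1209344/141705 F=617042/88105 H=617042/88105] → run F
t=11: vr[A=3072/335 B=783872/88105 C=705147/88105 E=1209344/141705 F=351228286/37268415 H=617042/88105] → run H
t=12: vr[A=3072/335 B=783872/88105 C=705147/88105 E=1209344/141705 F=351228286/37268415 H=1318750142/175417055] → run H
t=13: vr[A=3072/335 B=783872/88105 C=705147/88105 E=1209344/141705 F=351228286/37268415] → run C
t=14: vr[A=3072/335 B=783872/88105 C=793252/88105 E=1209344/141705 F=351228286/37268415] → run E
t=15: vr[A=3072/335 B=783872/88105 C=793252/88105 E=1552384/141705 F=351228286/37268415] → run B
t=16: vr[A=3072/335 B=955392/88105 C=793252/88105 E=1552384/141705 F=351228286/37268415] → run C
t=17: vr[A=3072/335 B=955392/88105 E=1552384/141705 F=351228286/37268415] → run A
t=18: vr[A=4096/335 B=955392/88105 E=1552384/141705 F=351228286/37268415] → run F
t=19: vr[A=4096/335 B=955392/88105 E=1552384/141705] → run B
t=20: vr[A=4096/335 B=1126912/88105 E=1552384/141705] → run E
t=21: vr[A=4096/335 B=1126912/88105 E=631808/47235] → run A
t=22: vr[A=1024/67 B=1126912/88105 E=631808/47235] → run B
t=23: vr[A=1024/67 B=1298432/88105 E=631808/47235] → run E
t=24: vr[A=1024/67 B=1298432/88105 E=2238464/141705] → run B
t=25: vr[A=1024/67 E=2238464/141705] → run A
t=26: vr[E=2238464/141705] → run E
t=27: vr[E=2581504/141705] → run E
t=28: vr[E=974848/47235] → run E
t=29: vr[E=3267584/141705] → run E
t=30: (idle)
t=31: (idle)
t=32: (idle)
t=33: (idle)
t=34: (idle)
t=35: (idle)
t=36: (idle)
t=37: (idle)
t=38: (idle)

context switches = 23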